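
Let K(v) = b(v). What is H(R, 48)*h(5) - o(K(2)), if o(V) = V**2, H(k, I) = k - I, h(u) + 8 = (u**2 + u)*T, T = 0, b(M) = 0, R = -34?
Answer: 656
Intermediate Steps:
K(v) = 0
h(u) = -8 (h(u) = -8 + (u**2 + u)*0 = -8 + (u + u**2)*0 = -8 + 0 = -8)
H(R, 48)*h(5) - o(K(2)) = (-34 - 1*48)*(-8) - 1*0**2 = (-34 - 48)*(-8) - 1*0 = -82*(-8) + 0 = 656 + 0 = 656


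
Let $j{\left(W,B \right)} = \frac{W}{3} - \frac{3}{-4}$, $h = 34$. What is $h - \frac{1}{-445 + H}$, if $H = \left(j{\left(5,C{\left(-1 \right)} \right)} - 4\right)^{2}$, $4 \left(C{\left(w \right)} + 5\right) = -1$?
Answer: $\frac{2166590}{63719} \approx 34.002$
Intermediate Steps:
$C{\left(w \right)} = - \frac{21}{4}$ ($C{\left(w \right)} = -5 + \frac{1}{4} \left(-1\right) = -5 - \frac{1}{4} = - \frac{21}{4}$)
$j{\left(W,B \right)} = \frac{3}{4} + \frac{W}{3}$ ($j{\left(W,B \right)} = W \frac{1}{3} - - \frac{3}{4} = \frac{W}{3} + \frac{3}{4} = \frac{3}{4} + \frac{W}{3}$)
$H = \frac{361}{144}$ ($H = \left(\left(\frac{3}{4} + \frac{1}{3} \cdot 5\right) - 4\right)^{2} = \left(\left(\frac{3}{4} + \frac{5}{3}\right) - 4\right)^{2} = \left(\frac{29}{12} - 4\right)^{2} = \left(- \frac{19}{12}\right)^{2} = \frac{361}{144} \approx 2.5069$)
$h - \frac{1}{-445 + H} = 34 - \frac{1}{-445 + \frac{361}{144}} = 34 - \frac{1}{- \frac{63719}{144}} = 34 - - \frac{144}{63719} = 34 + \frac{144}{63719} = \frac{2166590}{63719}$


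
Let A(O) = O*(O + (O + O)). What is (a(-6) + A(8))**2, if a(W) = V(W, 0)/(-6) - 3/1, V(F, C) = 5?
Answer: 1274641/36 ≈ 35407.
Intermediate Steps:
A(O) = 3*O**2 (A(O) = O*(O + 2*O) = O*(3*O) = 3*O**2)
a(W) = -23/6 (a(W) = 5/(-6) - 3/1 = 5*(-1/6) - 3*1 = -5/6 - 3 = -23/6)
(a(-6) + A(8))**2 = (-23/6 + 3*8**2)**2 = (-23/6 + 3*64)**2 = (-23/6 + 192)**2 = (1129/6)**2 = 1274641/36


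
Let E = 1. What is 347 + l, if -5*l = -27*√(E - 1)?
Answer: 347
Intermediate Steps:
l = 0 (l = -(-27)*√(1 - 1)/5 = -(-27)*√0/5 = -(-27)*0/5 = -⅕*0 = 0)
347 + l = 347 + 0 = 347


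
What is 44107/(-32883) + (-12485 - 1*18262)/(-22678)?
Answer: 10795055/745720674 ≈ 0.014476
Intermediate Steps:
44107/(-32883) + (-12485 - 1*18262)/(-22678) = 44107*(-1/32883) + (-12485 - 18262)*(-1/22678) = -44107/32883 - 30747*(-1/22678) = -44107/32883 + 30747/22678 = 10795055/745720674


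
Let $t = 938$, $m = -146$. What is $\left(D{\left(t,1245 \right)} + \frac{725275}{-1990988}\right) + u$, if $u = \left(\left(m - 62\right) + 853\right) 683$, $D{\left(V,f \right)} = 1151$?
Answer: $\frac{879390800493}{1990988} \approx 4.4169 \cdot 10^{5}$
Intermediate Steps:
$u = 440535$ ($u = \left(\left(-146 - 62\right) + 853\right) 683 = \left(-208 + 853\right) 683 = 645 \cdot 683 = 440535$)
$\left(D{\left(t,1245 \right)} + \frac{725275}{-1990988}\right) + u = \left(1151 + \frac{725275}{-1990988}\right) + 440535 = \left(1151 + 725275 \left(- \frac{1}{1990988}\right)\right) + 440535 = \left(1151 - \frac{725275}{1990988}\right) + 440535 = \frac{2290901913}{1990988} + 440535 = \frac{879390800493}{1990988}$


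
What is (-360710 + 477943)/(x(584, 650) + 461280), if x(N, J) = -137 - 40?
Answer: 117233/461103 ≈ 0.25424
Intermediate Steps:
x(N, J) = -177
(-360710 + 477943)/(x(584, 650) + 461280) = (-360710 + 477943)/(-177 + 461280) = 117233/461103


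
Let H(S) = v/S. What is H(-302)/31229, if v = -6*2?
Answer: 6/4715579 ≈ 1.2724e-6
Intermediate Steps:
v = -12
H(S) = -12/S
H(-302)/31229 = -12/(-302)/31229 = -12*(-1/302)*(1/31229) = (6/151)*(1/31229) = 6/4715579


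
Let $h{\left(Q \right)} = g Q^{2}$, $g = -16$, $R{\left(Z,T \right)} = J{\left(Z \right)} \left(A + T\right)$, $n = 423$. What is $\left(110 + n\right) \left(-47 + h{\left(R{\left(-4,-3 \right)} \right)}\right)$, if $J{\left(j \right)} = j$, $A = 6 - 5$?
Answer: $-570843$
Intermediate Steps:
$A = 1$
$R{\left(Z,T \right)} = Z \left(1 + T\right)$
$h{\left(Q \right)} = - 16 Q^{2}$
$\left(110 + n\right) \left(-47 + h{\left(R{\left(-4,-3 \right)} \right)}\right) = \left(110 + 423\right) \left(-47 - 16 \left(- 4 \left(1 - 3\right)\right)^{2}\right) = 533 \left(-47 - 16 \left(\left(-4\right) \left(-2\right)\right)^{2}\right) = 533 \left(-47 - 16 \cdot 8^{2}\right) = 533 \left(-47 - 1024\right) = 533 \left(-1071\right) = -570843$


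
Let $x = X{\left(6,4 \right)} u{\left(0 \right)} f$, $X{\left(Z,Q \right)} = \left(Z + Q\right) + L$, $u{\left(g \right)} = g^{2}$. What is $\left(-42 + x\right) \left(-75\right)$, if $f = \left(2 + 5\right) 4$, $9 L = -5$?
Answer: $3150$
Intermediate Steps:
$L = - \frac{5}{9}$ ($L = \frac{1}{9} \left(-5\right) = - \frac{5}{9} \approx -0.55556$)
$f = 28$ ($f = 7 \cdot 4 = 28$)
$X{\left(Z,Q \right)} = - \frac{5}{9} + Q + Z$ ($X{\left(Z,Q \right)} = \left(Z + Q\right) - \frac{5}{9} = \left(Q + Z\right) - \frac{5}{9} = - \frac{5}{9} + Q + Z$)
$x = 0$ ($x = \left(- \frac{5}{9} + 4 + 6\right) 0^{2} \cdot 28 = \frac{85}{9} \cdot 0 \cdot 28 = 0 \cdot 28 = 0$)
$\left(-42 + x\right) \left(-75\right) = \left(-42 + 0\right) \left(-75\right) = \left(-42\right) \left(-75\right) = 3150$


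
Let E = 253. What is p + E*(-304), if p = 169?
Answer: -76743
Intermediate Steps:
p + E*(-304) = 169 + 253*(-304) = 169 - 76912 = -76743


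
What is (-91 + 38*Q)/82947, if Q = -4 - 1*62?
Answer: -2599/82947 ≈ -0.031333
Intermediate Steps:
Q = -66 (Q = -4 - 62 = -66)
(-91 + 38*Q)/82947 = (-91 + 38*(-66))/82947 = (-91 - 2508)*(1/82947) = -2599*1/82947 = -2599/82947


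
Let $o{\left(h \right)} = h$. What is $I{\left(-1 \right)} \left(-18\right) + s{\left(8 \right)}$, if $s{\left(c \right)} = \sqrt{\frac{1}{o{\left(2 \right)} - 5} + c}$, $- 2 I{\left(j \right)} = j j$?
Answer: $9 + \frac{\sqrt{69}}{3} \approx 11.769$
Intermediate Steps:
$I{\left(j \right)} = - \frac{j^{2}}{2}$ ($I{\left(j \right)} = - \frac{j j}{2} = - \frac{j^{2}}{2}$)
$s{\left(c \right)} = \sqrt{- \frac{1}{3} + c}$ ($s{\left(c \right)} = \sqrt{\frac{1}{2 - 5} + c} = \sqrt{\frac{1}{-3} + c} = \sqrt{- \frac{1}{3} + c}$)
$I{\left(-1 \right)} \left(-18\right) + s{\left(8 \right)} = - \frac{\left(-1\right)^{2}}{2} \left(-18\right) + \frac{\sqrt{-3 + 9 \cdot 8}}{3} = \left(- \frac{1}{2}\right) 1 \left(-18\right) + \frac{\sqrt{-3 + 72}}{3} = \left(- \frac{1}{2}\right) \left(-18\right) + \frac{\sqrt{69}}{3} = 9 + \frac{\sqrt{69}}{3}$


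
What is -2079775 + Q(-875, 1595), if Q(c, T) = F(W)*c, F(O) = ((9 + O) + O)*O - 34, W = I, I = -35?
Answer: -3918150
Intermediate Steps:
W = -35
F(O) = -34 + O*(9 + 2*O) (F(O) = (9 + 2*O)*O - 34 = O*(9 + 2*O) - 34 = -34 + O*(9 + 2*O))
Q(c, T) = 2101*c (Q(c, T) = (-34 + 2*(-35)**2 + 9*(-35))*c = (-34 + 2*1225 - 315)*c = (-34 + 2450 - 315)*c = 2101*c)
-2079775 + Q(-875, 1595) = -2079775 + 2101*(-875) = -2079775 - 1838375 = -3918150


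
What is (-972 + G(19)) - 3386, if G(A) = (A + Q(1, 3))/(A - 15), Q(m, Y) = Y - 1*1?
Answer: -17411/4 ≈ -4352.8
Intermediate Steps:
Q(m, Y) = -1 + Y (Q(m, Y) = Y - 1 = -1 + Y)
G(A) = (2 + A)/(-15 + A) (G(A) = (A + (-1 + 3))/(A - 15) = (A + 2)/(-15 + A) = (2 + A)/(-15 + A))
(-972 + G(19)) - 3386 = (-972 + (2 + 19)/(-15 + 19)) - 3386 = (-972 + 21/4) - 3386 = -3867/4 - 3386 = -17411/4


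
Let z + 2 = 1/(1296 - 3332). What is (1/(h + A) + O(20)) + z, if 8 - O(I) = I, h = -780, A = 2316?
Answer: -10945411/781824 ≈ -14.000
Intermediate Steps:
O(I) = 8 - I
z = -4073/2036 (z = -2 + 1/(1296 - 3332) = -2 + 1/(-2036) = -2 - 1/2036 = -4073/2036 ≈ -2.0005)
(1/(h + A) + O(20)) + z = (1/(-780 + 2316) + (8 - 1*20)) - 4073/2036 = (1/1536 + (8 - 20)) - 4073/2036 = (1/1536 - 12) - 4073/2036 = -18431/1536 - 4073/2036 = -10945411/781824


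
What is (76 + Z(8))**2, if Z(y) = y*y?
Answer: 19600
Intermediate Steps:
Z(y) = y**2
(76 + Z(8))**2 = (76 + 8**2)**2 = (76 + 64)**2 = 140**2 = 19600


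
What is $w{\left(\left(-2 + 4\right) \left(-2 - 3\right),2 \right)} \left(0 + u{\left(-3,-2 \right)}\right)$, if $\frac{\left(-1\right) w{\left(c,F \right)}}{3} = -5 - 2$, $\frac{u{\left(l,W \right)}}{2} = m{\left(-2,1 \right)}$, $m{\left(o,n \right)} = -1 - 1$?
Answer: $-84$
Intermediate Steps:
$m{\left(o,n \right)} = -2$ ($m{\left(o,n \right)} = -1 - 1 = -2$)
$u{\left(l,W \right)} = -4$ ($u{\left(l,W \right)} = 2 \left(-2\right) = -4$)
$w{\left(c,F \right)} = 21$ ($w{\left(c,F \right)} = - 3 \left(-5 - 2\right) = \left(-3\right) \left(-7\right) = 21$)
$w{\left(\left(-2 + 4\right) \left(-2 - 3\right),2 \right)} \left(0 + u{\left(-3,-2 \right)}\right) = 21 \left(0 - 4\right) = 21 \left(-4\right) = -84$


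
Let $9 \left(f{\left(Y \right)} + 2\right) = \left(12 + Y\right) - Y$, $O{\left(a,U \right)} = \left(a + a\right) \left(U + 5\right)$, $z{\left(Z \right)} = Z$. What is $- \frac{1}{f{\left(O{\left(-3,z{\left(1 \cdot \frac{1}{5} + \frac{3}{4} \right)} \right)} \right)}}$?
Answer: $\frac{3}{2} \approx 1.5$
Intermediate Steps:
$O{\left(a,U \right)} = 2 a \left(5 + U\right)$
$f{\left(Y \right)} = - \frac{2}{3}$ ($f{\left(Y \right)} = -2 + \frac{\left(12 + Y\right) - Y}{9} = -2 + \frac{1}{9} \cdot 12 = -2 + \frac{4}{3} = - \frac{2}{3}$)
$- \frac{1}{f{\left(O{\left(-3,z{\left(1 \cdot \frac{1}{5} + \frac{3}{4} \right)} \right)} \right)}} = - \frac{1}{- \frac{2}{3}} = \left(-1\right) \left(- \frac{3}{2}\right) = \frac{3}{2}$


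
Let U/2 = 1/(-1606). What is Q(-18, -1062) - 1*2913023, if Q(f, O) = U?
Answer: -2339157470/803 ≈ -2.9130e+6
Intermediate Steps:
U = -1/803 (U = 2/(-1606) = 2*(-1/1606) = -1/803 ≈ -0.0012453)
Q(f, O) = -1/803
Q(-18, -1062) - 1*2913023 = -1/803 - 1*2913023 = -1/803 - 2913023 = -2339157470/803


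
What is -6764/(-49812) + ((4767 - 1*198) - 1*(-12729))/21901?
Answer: 252446585/272733153 ≈ 0.92562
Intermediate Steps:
-6764/(-49812) + ((4767 - 1*198) - 1*(-12729))/21901 = -6764*(-1/49812) + ((4767 - 198) + 12729)*(1/21901) = 1691/12453 + (4569 + 12729)*(1/21901) = 1691/12453 + 17298*(1/21901) = 1691/12453 + 17298/21901 = 252446585/272733153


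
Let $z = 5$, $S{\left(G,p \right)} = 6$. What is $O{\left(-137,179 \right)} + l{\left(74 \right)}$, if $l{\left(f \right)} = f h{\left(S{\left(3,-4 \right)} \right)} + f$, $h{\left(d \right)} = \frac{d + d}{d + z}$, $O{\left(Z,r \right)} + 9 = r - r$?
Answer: $\frac{1603}{11} \approx 145.73$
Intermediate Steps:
$O{\left(Z,r \right)} = -9$ ($O{\left(Z,r \right)} = -9 + \left(r - r\right) = -9 + 0 = -9$)
$h{\left(d \right)} = \frac{2 d}{5 + d}$ ($h{\left(d \right)} = \frac{d + d}{d + 5} = \frac{2 d}{5 + d}$)
$l{\left(f \right)} = \frac{23 f}{11}$ ($l{\left(f \right)} = f 2 \cdot 6 \frac{1}{5 + 6} + f = f 2 \cdot 6 \cdot \frac{1}{11} + f = f \frac{12}{11} + f = \frac{12 f}{11} + f = \frac{23 f}{11}$)
$O{\left(-137,179 \right)} + l{\left(74 \right)} = -9 + \frac{23}{11} \cdot 74 = -9 + \frac{1702}{11} = \frac{1603}{11}$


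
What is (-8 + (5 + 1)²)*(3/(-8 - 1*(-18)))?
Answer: 42/5 ≈ 8.4000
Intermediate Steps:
(-8 + (5 + 1)²)*(3/(-8 - 1*(-18))) = (-8 + 6²)*(3/(-8 + 18)) = (-8 + 36)*(3/10) = 28*(3*(⅒)) = 28*(3/10) = 42/5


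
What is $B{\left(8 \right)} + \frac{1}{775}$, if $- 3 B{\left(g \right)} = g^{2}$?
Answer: $- \frac{49597}{2325} \approx -21.332$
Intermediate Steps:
$B{\left(g \right)} = - \frac{g^{2}}{3}$
$B{\left(8 \right)} + \frac{1}{775} = - \frac{8^{2}}{3} + \frac{1}{775} = \left(- \frac{1}{3}\right) 64 + \frac{1}{775} = - \frac{64}{3} + \frac{1}{775} = - \frac{49597}{2325}$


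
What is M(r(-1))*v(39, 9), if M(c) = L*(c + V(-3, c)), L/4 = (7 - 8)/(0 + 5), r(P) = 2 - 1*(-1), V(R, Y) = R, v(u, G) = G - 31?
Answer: 0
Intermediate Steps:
v(u, G) = -31 + G
r(P) = 3 (r(P) = 2 + 1 = 3)
L = -⅘ (L = 4*((7 - 8)/(0 + 5)) = 4*(-1/5) = 4*(-1*⅕) = 4*(-⅕) = -⅘ ≈ -0.80000)
M(c) = 12/5 - 4*c/5 (M(c) = -4*(c - 3)/5 = -4*(-3 + c)/5 = 12/5 - 4*c/5)
M(r(-1))*v(39, 9) = (12/5 - ⅘*3)*(-31 + 9) = (12/5 - 12/5)*(-22) = 0*(-22) = 0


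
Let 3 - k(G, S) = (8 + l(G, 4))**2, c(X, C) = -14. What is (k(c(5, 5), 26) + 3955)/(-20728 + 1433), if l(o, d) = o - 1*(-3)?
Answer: -3949/19295 ≈ -0.20466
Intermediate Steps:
l(o, d) = 3 + o (l(o, d) = o + 3 = 3 + o)
k(G, S) = 3 - (11 + G)**2 (k(G, S) = 3 - (8 + (3 + G))**2 = 3 - (11 + G)**2)
(k(c(5, 5), 26) + 3955)/(-20728 + 1433) = ((3 - (11 - 14)**2) + 3955)/(-20728 + 1433) = ((3 - 1*(-3)**2) + 3955)/(-19295) = ((3 - 1*9) + 3955)*(-1/19295) = ((3 - 9) + 3955)*(-1/19295) = (-6 + 3955)*(-1/19295) = 3949*(-1/19295) = -3949/19295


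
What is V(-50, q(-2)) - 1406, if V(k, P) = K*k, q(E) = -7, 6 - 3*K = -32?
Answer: -6118/3 ≈ -2039.3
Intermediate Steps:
K = 38/3 (K = 2 - ⅓*(-32) = 2 + 32/3 = 38/3 ≈ 12.667)
V(k, P) = 38*k/3
V(-50, q(-2)) - 1406 = (38/3)*(-50) - 1406 = -1900/3 - 1406 = -6118/3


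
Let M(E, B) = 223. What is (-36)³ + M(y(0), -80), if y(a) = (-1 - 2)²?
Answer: -46433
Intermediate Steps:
y(a) = 9 (y(a) = (-3)² = 9)
(-36)³ + M(y(0), -80) = (-36)³ + 223 = -46656 + 223 = -46433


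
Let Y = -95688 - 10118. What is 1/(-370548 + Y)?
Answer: -1/476354 ≈ -2.0993e-6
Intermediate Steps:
Y = -105806
1/(-370548 + Y) = 1/(-370548 - 105806) = 1/(-476354) = -1/476354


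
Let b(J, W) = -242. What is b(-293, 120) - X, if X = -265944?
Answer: 265702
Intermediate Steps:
b(-293, 120) - X = -242 - 1*(-265944) = -242 + 265944 = 265702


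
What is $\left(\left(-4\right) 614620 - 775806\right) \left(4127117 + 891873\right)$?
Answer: $-16232849091140$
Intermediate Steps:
$\left(\left(-4\right) 614620 - 775806\right) \left(4127117 + 891873\right) = \left(-2458480 - 775806\right) 5018990 = \left(-3234286\right) 5018990 = -16232849091140$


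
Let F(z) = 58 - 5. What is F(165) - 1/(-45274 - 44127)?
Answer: 4738254/89401 ≈ 53.000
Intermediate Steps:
F(z) = 53
F(165) - 1/(-45274 - 44127) = 53 - 1/(-45274 - 44127) = 53 - 1/(-89401) = 53 - 1*(-1/89401) = 53 + 1/89401 = 4738254/89401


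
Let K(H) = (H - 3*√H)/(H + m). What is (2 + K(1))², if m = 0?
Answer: 0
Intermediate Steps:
K(H) = (H - 3*√H)/H (K(H) = (H - 3*√H)/(H + 0) = (H - 3*√H)/H)
(2 + K(1))² = (2 + (1 - 3/√1))² = (2 + (1 - 3*1))² = (2 + (1 - 3))² = (2 - 2)² = 0² = 0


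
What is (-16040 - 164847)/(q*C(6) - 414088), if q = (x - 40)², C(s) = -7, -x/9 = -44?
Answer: 180887/1301240 ≈ 0.13901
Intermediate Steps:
x = 396 (x = -9*(-44) = 396)
q = 126736 (q = (396 - 40)² = 356² = 126736)
(-16040 - 164847)/(q*C(6) - 414088) = (-16040 - 164847)/(126736*(-7) - 414088) = -180887/(-887152 - 414088) = -180887/(-1301240) = -180887*(-1/1301240) = 180887/1301240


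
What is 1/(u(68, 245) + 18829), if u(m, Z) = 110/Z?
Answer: 49/922643 ≈ 5.3108e-5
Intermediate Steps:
1/(u(68, 245) + 18829) = 1/(110/245 + 18829) = 1/(110*(1/245) + 18829) = 1/(22/49 + 18829) = 1/(922643/49) = 49/922643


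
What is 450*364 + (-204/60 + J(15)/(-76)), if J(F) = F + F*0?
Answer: 62242633/380 ≈ 1.6380e+5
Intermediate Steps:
J(F) = F (J(F) = F + 0 = F)
450*364 + (-204/60 + J(15)/(-76)) = 450*364 + (-204/60 + 15/(-76)) = 163800 + (-204*1/60 + 15*(-1/76)) = 163800 + (-17/5 - 15/76) = 163800 - 1367/380 = 62242633/380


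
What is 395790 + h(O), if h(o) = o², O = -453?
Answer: 600999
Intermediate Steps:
395790 + h(O) = 395790 + (-453)² = 395790 + 205209 = 600999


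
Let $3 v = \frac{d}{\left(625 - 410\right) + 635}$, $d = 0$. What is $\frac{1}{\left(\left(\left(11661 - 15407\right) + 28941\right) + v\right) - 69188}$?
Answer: $- \frac{1}{43993} \approx -2.2731 \cdot 10^{-5}$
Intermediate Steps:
$v = 0$ ($v = \frac{\frac{1}{\left(625 - 410\right) + 635} \cdot 0}{3} = \frac{\frac{1}{215 + 635} \cdot 0}{3} = \frac{\frac{1}{850} \cdot 0}{3} = \frac{1}{3} \cdot 0 = 0$)
$\frac{1}{\left(\left(\left(11661 - 15407\right) + 28941\right) + v\right) - 69188} = \frac{1}{\left(\left(\left(11661 - 15407\right) + 28941\right) + 0\right) - 69188} = \frac{1}{\left(\left(-3746 + 28941\right) + 0\right) - 69188} = \frac{1}{\left(25195 + 0\right) - 69188} = \frac{1}{25195 - 69188} = \frac{1}{-43993} = - \frac{1}{43993}$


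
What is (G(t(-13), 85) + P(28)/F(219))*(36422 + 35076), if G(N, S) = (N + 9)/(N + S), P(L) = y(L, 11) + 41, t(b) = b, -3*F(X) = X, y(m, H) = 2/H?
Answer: -320203793/7227 ≈ -44307.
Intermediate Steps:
F(X) = -X/3
P(L) = 453/11 (P(L) = 2/11 + 41 = 453/11)
G(N, S) = (9 + N)/(N + S)
(G(t(-13), 85) + P(28)/F(219))*(36422 + 35076) = ((9 - 13)/(-13 + 85) + 453/(11*((-1/3*219))))*(36422 + 35076) = (-4/72 + (453/11)/(-73))*71498 = ((1/72)*(-4) + (453/11)*(-1/73))*71498 = (-1/18 - 453/803)*71498 = -8957/14454*71498 = -320203793/7227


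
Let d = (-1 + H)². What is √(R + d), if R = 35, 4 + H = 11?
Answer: √71 ≈ 8.4261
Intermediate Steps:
H = 7 (H = -4 + 11 = 7)
d = 36 (d = (-1 + 7)² = 6² = 36)
√(R + d) = √(35 + 36) = √71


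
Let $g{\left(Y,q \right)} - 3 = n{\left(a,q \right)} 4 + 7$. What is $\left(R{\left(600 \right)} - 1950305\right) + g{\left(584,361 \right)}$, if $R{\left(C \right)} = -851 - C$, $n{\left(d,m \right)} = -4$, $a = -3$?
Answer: $-1951762$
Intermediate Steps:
$g{\left(Y,q \right)} = -6$ ($g{\left(Y,q \right)} = 3 + \left(\left(-4\right) 4 + 7\right) = 3 + \left(-16 + 7\right) = 3 - 9 = -6$)
$\left(R{\left(600 \right)} - 1950305\right) + g{\left(584,361 \right)} = \left(\left(-851 - 600\right) - 1950305\right) - 6 = \left(-1451 - 1950305\right) - 6 = -1951756 - 6 = -1951762$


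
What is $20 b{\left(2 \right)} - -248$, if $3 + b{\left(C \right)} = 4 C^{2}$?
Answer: $508$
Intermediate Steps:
$b{\left(C \right)} = -3 + 4 C^{2}$
$20 b{\left(2 \right)} - -248 = 20 \left(-3 + 4 \cdot 2^{2}\right) - -248 = 20 \left(-3 + 4 \cdot 4\right) + 248 = 20 \left(-3 + 16\right) + 248 = 20 \cdot 13 + 248 = 260 + 248 = 508$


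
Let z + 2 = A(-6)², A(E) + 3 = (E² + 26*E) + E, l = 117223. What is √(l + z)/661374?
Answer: √133862/661374 ≈ 0.00055320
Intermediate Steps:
A(E) = -3 + E² + 27*E (A(E) = -3 + ((E² + 26*E) + E) = -3 + (E² + 27*E) = -3 + E² + 27*E)
z = 16639 (z = -2 + (-3 + (-6)² + 27*(-6))² = -2 + (-3 + 36 - 162)² = -2 + (-129)² = -2 + 16641 = 16639)
√(l + z)/661374 = √(117223 + 16639)/661374 = √133862*(1/661374) = √133862/661374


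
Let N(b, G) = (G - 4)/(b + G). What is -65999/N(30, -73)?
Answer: -2837957/77 ≈ -36857.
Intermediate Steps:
N(b, G) = (-4 + G)/(G + b)
-65999/N(30, -73) = -65999*(-73 + 30)/(-4 - 73) = -65999/(-77/(-43)) = -65999/((-1/43*(-77))) = -65999/77/43 = -65999*43/77 = -2837957/77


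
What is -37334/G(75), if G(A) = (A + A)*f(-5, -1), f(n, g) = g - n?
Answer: -18667/300 ≈ -62.223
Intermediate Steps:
G(A) = 8*A (G(A) = (A + A)*(-1 - 1*(-5)) = (2*A)*(-1 + 5) = (2*A)*4 = 8*A)
-37334/G(75) = -37334/(8*75) = -37334/600 = -37334*1/600 = -18667/300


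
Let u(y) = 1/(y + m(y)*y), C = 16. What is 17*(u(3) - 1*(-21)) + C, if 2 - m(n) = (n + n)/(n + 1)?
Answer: 3391/9 ≈ 376.78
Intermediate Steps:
m(n) = 2 - 2*n/(1 + n) (m(n) = 2 - (n + n)/(n + 1) = 2 - 2*n/(1 + n))
u(y) = 1/(y + 2*y/(1 + y)) (u(y) = 1/(y + (2/(1 + y))*y) = 1/(y + 2*y/(1 + y)))
17*(u(3) - 1*(-21)) + C = 17*((1 + 3)/(3*(3 + 3)) - 1*(-21)) + 16 = 17*((1/3)*4/6 + 21) + 16 = 17*((1/3)*(1/6)*4 + 21) + 16 = 17*(2/9 + 21) + 16 = 17*(191/9) + 16 = 3247/9 + 16 = 3391/9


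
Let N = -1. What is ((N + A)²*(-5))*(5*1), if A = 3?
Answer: -100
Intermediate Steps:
((N + A)²*(-5))*(5*1) = ((-1 + 3)²*(-5))*(5*1) = (2²*(-5))*5 = (4*(-5))*5 = -20*5 = -100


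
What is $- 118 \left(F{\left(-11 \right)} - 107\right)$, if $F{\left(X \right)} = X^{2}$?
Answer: $-1652$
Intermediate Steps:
$- 118 \left(F{\left(-11 \right)} - 107\right) = - 118 \left(\left(-11\right)^{2} - 107\right) = - 118 \left(121 - 107\right) = \left(-118\right) 14 = -1652$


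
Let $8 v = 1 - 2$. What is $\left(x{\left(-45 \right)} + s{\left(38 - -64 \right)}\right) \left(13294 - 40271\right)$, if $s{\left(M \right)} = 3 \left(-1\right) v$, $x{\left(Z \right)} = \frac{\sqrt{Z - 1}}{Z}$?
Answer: $- \frac{80931}{8} + \frac{26977 i \sqrt{46}}{45} \approx -10116.0 + 4065.9 i$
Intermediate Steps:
$v = - \frac{1}{8}$ ($v = \frac{1 - 2}{8} = \frac{1}{8} \left(-1\right) = - \frac{1}{8} \approx -0.125$)
$x{\left(Z \right)} = \frac{\sqrt{-1 + Z}}{Z}$
$s{\left(M \right)} = \frac{3}{8}$ ($s{\left(M \right)} = 3 \left(-1\right) \left(- \frac{1}{8}\right) = \left(-3\right) \left(- \frac{1}{8}\right) = \frac{3}{8}$)
$\left(x{\left(-45 \right)} + s{\left(38 - -64 \right)}\right) \left(13294 - 40271\right) = \left(\frac{\sqrt{-1 - 45}}{-45} + \frac{3}{8}\right) \left(13294 - 40271\right) = \left(- \frac{\sqrt{-46}}{45} + \frac{3}{8}\right) \left(-26977\right) = \left(- \frac{i \sqrt{46}}{45} + \frac{3}{8}\right) \left(-26977\right) = \left(\frac{3}{8} - \frac{i \sqrt{46}}{45}\right) \left(-26977\right) = - \frac{80931}{8} + \frac{26977 i \sqrt{46}}{45}$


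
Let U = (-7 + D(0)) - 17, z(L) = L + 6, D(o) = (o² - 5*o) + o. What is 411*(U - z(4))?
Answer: -13974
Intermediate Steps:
D(o) = o² - 4*o
z(L) = 6 + L
U = -24 (U = (-7 + 0*(-4 + 0)) - 17 = (-7 + 0*(-4)) - 17 = (-7 + 0) - 17 = -7 - 17 = -24)
411*(U - z(4)) = 411*(-24 - (6 + 4)) = 411*(-24 - 1*10) = 411*(-24 - 10) = 411*(-34) = -13974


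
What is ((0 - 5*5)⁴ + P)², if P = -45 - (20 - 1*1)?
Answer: 152537894721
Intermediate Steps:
P = -64 (P = -45 - (20 - 1) = -45 - 1*19 = -45 - 19 = -64)
((0 - 5*5)⁴ + P)² = ((0 - 5*5)⁴ - 64)² = ((0 - 25)⁴ - 64)² = ((-25)⁴ - 64)² = (390625 - 64)² = 390561² = 152537894721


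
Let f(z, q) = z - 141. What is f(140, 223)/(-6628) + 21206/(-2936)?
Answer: -4392201/608119 ≈ -7.2226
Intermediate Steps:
f(z, q) = -141 + z
f(140, 223)/(-6628) + 21206/(-2936) = (-141 + 140)/(-6628) + 21206/(-2936) = -1*(-1/6628) + 21206*(-1/2936) = 1/6628 - 10603/1468 = -4392201/608119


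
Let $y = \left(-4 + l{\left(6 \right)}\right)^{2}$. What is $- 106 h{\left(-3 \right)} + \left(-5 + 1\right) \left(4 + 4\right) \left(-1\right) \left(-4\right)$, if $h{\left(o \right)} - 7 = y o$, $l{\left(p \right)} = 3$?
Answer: $-552$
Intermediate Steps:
$y = 1$ ($y = \left(-4 + 3\right)^{2} = \left(-1\right)^{2} = 1$)
$h{\left(o \right)} = 7 + o$ ($h{\left(o \right)} = 7 + 1 o = 7 + o$)
$- 106 h{\left(-3 \right)} + \left(-5 + 1\right) \left(4 + 4\right) \left(-1\right) \left(-4\right) = - 106 \left(7 - 3\right) + \left(-5 + 1\right) \left(4 + 4\right) \left(-1\right) \left(-4\right) = \left(-106\right) 4 + \left(-4\right) 8 \left(-1\right) \left(-4\right) = -424 + \left(-32\right) \left(-1\right) \left(-4\right) = -424 + 32 \left(-4\right) = -424 - 128 = -552$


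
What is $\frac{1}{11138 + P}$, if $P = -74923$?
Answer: $- \frac{1}{63785} \approx -1.5678 \cdot 10^{-5}$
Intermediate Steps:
$\frac{1}{11138 + P} = \frac{1}{11138 - 74923} = \frac{1}{-63785} = - \frac{1}{63785}$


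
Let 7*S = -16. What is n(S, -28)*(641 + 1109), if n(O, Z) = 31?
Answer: 54250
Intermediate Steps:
S = -16/7 (S = (⅐)*(-16) = -16/7 ≈ -2.2857)
n(S, -28)*(641 + 1109) = 31*(641 + 1109) = 31*1750 = 54250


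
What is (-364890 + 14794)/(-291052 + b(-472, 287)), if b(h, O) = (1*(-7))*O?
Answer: 350096/293061 ≈ 1.1946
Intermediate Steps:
b(h, O) = -7*O
(-364890 + 14794)/(-291052 + b(-472, 287)) = (-364890 + 14794)/(-291052 - 7*287) = -350096/(-291052 - 2009) = -350096/(-293061) = -350096*(-1/293061) = 350096/293061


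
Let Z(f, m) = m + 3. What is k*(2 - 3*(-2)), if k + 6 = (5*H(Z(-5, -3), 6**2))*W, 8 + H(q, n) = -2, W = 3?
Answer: -1248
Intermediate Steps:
Z(f, m) = 3 + m
H(q, n) = -10 (H(q, n) = -8 - 2 = -10)
k = -156 (k = -6 + (5*(-10))*3 = -6 - 50*3 = -6 - 150 = -156)
k*(2 - 3*(-2)) = -156*(2 - 3*(-2)) = -156*(2 + 6) = -156*8 = -1248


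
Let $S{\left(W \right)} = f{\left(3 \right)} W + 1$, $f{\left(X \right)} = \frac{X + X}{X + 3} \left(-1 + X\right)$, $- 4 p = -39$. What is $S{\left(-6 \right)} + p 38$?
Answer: $\frac{719}{2} \approx 359.5$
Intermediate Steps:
$p = \frac{39}{4}$ ($p = \left(- \frac{1}{4}\right) \left(-39\right) = \frac{39}{4} \approx 9.75$)
$f{\left(X \right)} = \frac{2 X \left(-1 + X\right)}{3 + X}$ ($f{\left(X \right)} = \frac{2 X}{3 + X} \left(-1 + X\right) = \frac{2 X \left(-1 + X\right)}{3 + X}$)
$S{\left(W \right)} = 1 + 2 W$ ($S{\left(W \right)} = 2 \cdot 3 \frac{1}{3 + 3} \left(-1 + 3\right) W + 1 = 2 \cdot 3 \cdot \frac{1}{6} \cdot 2 W + 1 = 2 W + 1 = 1 + 2 W$)
$S{\left(-6 \right)} + p 38 = \left(1 + 2 \left(-6\right)\right) + \frac{39}{4} \cdot 38 = \left(1 - 12\right) + \frac{741}{2} = -11 + \frac{741}{2} = \frac{719}{2}$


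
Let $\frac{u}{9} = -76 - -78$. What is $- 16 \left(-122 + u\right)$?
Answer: $1664$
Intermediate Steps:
$u = 18$ ($u = 9 \left(-76 - -78\right) = 9 \left(-76 + 78\right) = 9 \cdot 2 = 18$)
$- 16 \left(-122 + u\right) = - 16 \left(-122 + 18\right) = \left(-16\right) \left(-104\right) = 1664$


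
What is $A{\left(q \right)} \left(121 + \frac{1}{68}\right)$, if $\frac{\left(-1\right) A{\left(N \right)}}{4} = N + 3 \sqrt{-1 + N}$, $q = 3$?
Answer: $- \frac{24687}{17} - \frac{24687 \sqrt{2}}{17} \approx -3505.9$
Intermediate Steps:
$A{\left(N \right)} = - 12 \sqrt{-1 + N} - 4 N$ ($A{\left(N \right)} = - 4 \left(N + 3 \sqrt{-1 + N}\right) = - 12 \sqrt{-1 + N} - 4 N$)
$A{\left(q \right)} \left(121 + \frac{1}{68}\right) = \left(- 12 \sqrt{-1 + 3} - 12\right) \left(121 + \frac{1}{68}\right) = \left(- 12 \sqrt{2} - 12\right) \left(121 + \frac{1}{68}\right) = \left(-12 - 12 \sqrt{2}\right) \frac{8229}{68} = - \frac{24687}{17} - \frac{24687 \sqrt{2}}{17}$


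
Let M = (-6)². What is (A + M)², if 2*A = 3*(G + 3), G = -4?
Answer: 4761/4 ≈ 1190.3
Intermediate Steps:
M = 36
A = -3/2 (A = (3*(-4 + 3))/2 = (3*(-1))/2 = (½)*(-3) = -3/2 ≈ -1.5000)
(A + M)² = (-3/2 + 36)² = (69/2)² = 4761/4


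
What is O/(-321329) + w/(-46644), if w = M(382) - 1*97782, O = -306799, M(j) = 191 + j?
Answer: 15182134439/4996023292 ≈ 3.0388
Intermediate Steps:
w = -97209 (w = (191 + 382) - 1*97782 = 573 - 97782 = -97209)
O/(-321329) + w/(-46644) = -306799/(-321329) - 97209/(-46644) = -306799*(-1/321329) - 97209*(-1/46644) = 306799/321329 + 32403/15548 = 15182134439/4996023292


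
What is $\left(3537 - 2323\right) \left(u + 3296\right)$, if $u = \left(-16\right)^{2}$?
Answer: $4312128$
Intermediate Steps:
$u = 256$
$\left(3537 - 2323\right) \left(u + 3296\right) = \left(3537 - 2323\right) \left(256 + 3296\right) = 1214 \cdot 3552 = 4312128$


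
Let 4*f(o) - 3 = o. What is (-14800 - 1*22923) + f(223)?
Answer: -75333/2 ≈ -37667.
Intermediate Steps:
f(o) = ¾ + o/4
(-14800 - 1*22923) + f(223) = (-14800 - 1*22923) + (¾ + (¼)*223) = (-14800 - 22923) + (¾ + 223/4) = -37723 + 113/2 = -75333/2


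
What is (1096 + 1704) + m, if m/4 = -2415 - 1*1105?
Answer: -11280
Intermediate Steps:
m = -14080 (m = 4*(-2415 - 1*1105) = 4*(-2415 - 1105) = 4*(-3520) = -14080)
(1096 + 1704) + m = (1096 + 1704) - 14080 = 2800 - 14080 = -11280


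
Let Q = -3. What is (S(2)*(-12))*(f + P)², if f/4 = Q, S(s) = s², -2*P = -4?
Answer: -4800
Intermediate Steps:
P = 2 (P = -½*(-4) = 2)
f = -12 (f = 4*(-3) = -12)
(S(2)*(-12))*(f + P)² = (2²*(-12))*(-12 + 2)² = (4*(-12))*(-10)² = -48*100 = -4800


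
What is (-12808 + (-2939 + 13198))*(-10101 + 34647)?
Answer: -62567754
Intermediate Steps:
(-12808 + (-2939 + 13198))*(-10101 + 34647) = (-12808 + 10259)*24546 = -2549*24546 = -62567754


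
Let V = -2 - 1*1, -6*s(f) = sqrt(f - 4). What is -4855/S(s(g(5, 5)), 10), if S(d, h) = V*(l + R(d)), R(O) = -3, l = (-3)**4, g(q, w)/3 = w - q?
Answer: 4855/234 ≈ 20.748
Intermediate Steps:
g(q, w) = -3*q + 3*w (g(q, w) = 3*(w - q) = -3*q + 3*w)
l = 81
s(f) = -sqrt(-4 + f)/6 (s(f) = -sqrt(f - 4)/6 = -sqrt(-4 + f)/6)
V = -3 (V = -2 - 1 = -3)
S(d, h) = -234 (S(d, h) = -3*(81 - 3) = -3*78 = -234)
-4855/S(s(g(5, 5)), 10) = -4855/(-234) = -4855*(-1/234) = 4855/234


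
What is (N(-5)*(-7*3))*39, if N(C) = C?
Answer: 4095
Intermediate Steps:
(N(-5)*(-7*3))*39 = -(-35)*3*39 = -5*(-21)*39 = 105*39 = 4095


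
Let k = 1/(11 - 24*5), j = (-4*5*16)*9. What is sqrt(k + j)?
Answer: I*sqrt(34217389)/109 ≈ 53.666*I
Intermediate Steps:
j = -2880 (j = -20*16*9 = -320*9 = -2880)
k = -1/109 (k = 1/(11 - 120) = 1/(-109) = -1/109 ≈ -0.0091743)
sqrt(k + j) = sqrt(-1/109 - 2880) = sqrt(-313921/109) = I*sqrt(34217389)/109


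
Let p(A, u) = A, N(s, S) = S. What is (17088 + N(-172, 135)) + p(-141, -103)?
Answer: 17082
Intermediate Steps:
(17088 + N(-172, 135)) + p(-141, -103) = (17088 + 135) - 141 = 17223 - 141 = 17082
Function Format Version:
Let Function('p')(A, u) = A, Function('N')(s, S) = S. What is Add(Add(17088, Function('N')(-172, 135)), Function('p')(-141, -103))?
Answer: 17082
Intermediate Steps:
Add(Add(17088, Function('N')(-172, 135)), Function('p')(-141, -103)) = Add(Add(17088, 135), -141) = Add(17223, -141) = 17082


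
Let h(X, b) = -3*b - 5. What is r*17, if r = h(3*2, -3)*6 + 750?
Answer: 13158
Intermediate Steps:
h(X, b) = -5 - 3*b
r = 774 (r = (-5 - 3*(-3))*6 + 750 = (-5 + 9)*6 + 750 = 4*6 + 750 = 24 + 750 = 774)
r*17 = 774*17 = 13158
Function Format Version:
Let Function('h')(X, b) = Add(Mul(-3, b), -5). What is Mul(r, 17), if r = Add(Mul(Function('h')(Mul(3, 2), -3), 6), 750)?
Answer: 13158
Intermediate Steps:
Function('h')(X, b) = Add(-5, Mul(-3, b))
r = 774 (r = Add(Mul(Add(-5, Mul(-3, -3)), 6), 750) = Add(Mul(Add(-5, 9), 6), 750) = Add(Mul(4, 6), 750) = Add(24, 750) = 774)
Mul(r, 17) = Mul(774, 17) = 13158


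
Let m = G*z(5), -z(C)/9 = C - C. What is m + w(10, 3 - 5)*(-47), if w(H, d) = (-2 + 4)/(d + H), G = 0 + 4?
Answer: -47/4 ≈ -11.750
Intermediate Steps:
z(C) = 0 (z(C) = -9*(C - C) = -9*0 = 0)
G = 4
w(H, d) = 2/(H + d)
m = 0 (m = 4*0 = 0)
m + w(10, 3 - 5)*(-47) = 0 + (2/(10 + (3 - 5)))*(-47) = 0 + (2/(10 - 2))*(-47) = 0 + (2/8)*(-47) = 0 + (2*(⅛))*(-47) = 0 + (¼)*(-47) = 0 - 47/4 = -47/4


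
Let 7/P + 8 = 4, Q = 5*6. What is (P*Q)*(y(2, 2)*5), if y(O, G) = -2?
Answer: 525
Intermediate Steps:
Q = 30
P = -7/4 (P = 7/(-8 + 4) = 7/(-4) = 7*(-1/4) = -7/4 ≈ -1.7500)
(P*Q)*(y(2, 2)*5) = (-7/4*30)*(-2*5) = -105/2*(-10) = 525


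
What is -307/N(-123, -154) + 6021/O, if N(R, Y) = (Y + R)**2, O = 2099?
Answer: 461340916/161054171 ≈ 2.8645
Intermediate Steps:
N(R, Y) = (R + Y)**2
-307/N(-123, -154) + 6021/O = -307/(-123 - 154)**2 + 6021/2099 = -307/((-277)**2) + 6021*(1/2099) = -307/76729 + 6021/2099 = 461340916/161054171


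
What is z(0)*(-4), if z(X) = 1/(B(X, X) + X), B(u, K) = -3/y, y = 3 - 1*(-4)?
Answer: 28/3 ≈ 9.3333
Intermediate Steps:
y = 7 (y = 3 + 4 = 7)
B(u, K) = -3/7
z(X) = 1/(-3/7 + X)
z(0)*(-4) = (7/(-3 + 7*0))*(-4) = (7/(-3 + 0))*(-4) = (7/(-3))*(-4) = (7*(-⅓))*(-4) = -7/3*(-4) = 28/3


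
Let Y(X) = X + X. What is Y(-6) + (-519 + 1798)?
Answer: 1267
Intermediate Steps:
Y(X) = 2*X
Y(-6) + (-519 + 1798) = 2*(-6) + (-519 + 1798) = -12 + 1279 = 1267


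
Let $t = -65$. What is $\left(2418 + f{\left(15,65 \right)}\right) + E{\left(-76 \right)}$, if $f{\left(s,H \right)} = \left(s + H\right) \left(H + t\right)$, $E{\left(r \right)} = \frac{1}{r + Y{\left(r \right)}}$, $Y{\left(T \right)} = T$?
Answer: $\frac{367535}{152} \approx 2418.0$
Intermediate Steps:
$E{\left(r \right)} = \frac{1}{2 r}$ ($E{\left(r \right)} = \frac{1}{r + r} = \frac{1}{2 r}$)
$f{\left(s,H \right)} = \left(-65 + H\right) \left(H + s\right)$ ($f{\left(s,H \right)} = \left(s + H\right) \left(H - 65\right) = \left(H + s\right) \left(-65 + H\right) = \left(-65 + H\right) \left(H + s\right)$)
$\left(2418 + f{\left(15,65 \right)}\right) + E{\left(-76 \right)} = \left(2418 + \left(65^{2} - 4225 - 975 + 65 \cdot 15\right)\right) + \frac{1}{2 \left(-76\right)} = \left(2418 + \left(4225 - 4225 - 975 + 975\right)\right) + \frac{1}{2} \left(- \frac{1}{76}\right) = \left(2418 + 0\right) - \frac{1}{152} = 2418 - \frac{1}{152} = \frac{367535}{152}$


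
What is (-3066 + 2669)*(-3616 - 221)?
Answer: 1523289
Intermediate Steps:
(-3066 + 2669)*(-3616 - 221) = -397*(-3837) = 1523289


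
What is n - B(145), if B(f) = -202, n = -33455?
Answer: -33253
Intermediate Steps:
n - B(145) = -33455 - 1*(-202) = -33455 + 202 = -33253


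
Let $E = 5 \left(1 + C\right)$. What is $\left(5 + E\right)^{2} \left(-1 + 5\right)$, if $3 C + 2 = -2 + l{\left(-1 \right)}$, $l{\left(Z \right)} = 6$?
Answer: $\frac{6400}{9} \approx 711.11$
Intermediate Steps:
$C = \frac{2}{3}$ ($C = - \frac{2}{3} + \frac{-2 + 6}{3} = - \frac{2}{3} + \frac{1}{3} \cdot 4 = - \frac{2}{3} + \frac{4}{3} = \frac{2}{3} \approx 0.66667$)
$E = \frac{25}{3}$ ($E = 5 \left(1 + \frac{2}{3}\right) = 5 \cdot \frac{5}{3} = \frac{25}{3} \approx 8.3333$)
$\left(5 + E\right)^{2} \left(-1 + 5\right) = \left(5 + \frac{25}{3}\right)^{2} \left(-1 + 5\right) = \left(\frac{40}{3}\right)^{2} \cdot 4 = \frac{1600}{9} \cdot 4 = \frac{6400}{9}$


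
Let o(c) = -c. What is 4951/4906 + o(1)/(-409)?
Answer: 2029865/2006554 ≈ 1.0116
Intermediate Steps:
4951/4906 + o(1)/(-409) = 4951/4906 - 1*1/(-409) = 4951*(1/4906) - 1*(-1/409) = 4951/4906 + 1/409 = 2029865/2006554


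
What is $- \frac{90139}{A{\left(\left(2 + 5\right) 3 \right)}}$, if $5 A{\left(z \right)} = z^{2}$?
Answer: $- \frac{64385}{63} \approx -1022.0$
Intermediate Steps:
$A{\left(z \right)} = \frac{z^{2}}{5}$
$- \frac{90139}{A{\left(\left(2 + 5\right) 3 \right)}} = - \frac{90139}{\frac{1}{5} \left(\left(2 + 5\right) 3\right)^{2}} = - \frac{90139}{\frac{1}{5} \left(7 \cdot 3\right)^{2}} = - \frac{90139}{\frac{1}{5} \cdot 21^{2}} = - \frac{90139}{\frac{1}{5} \cdot 441} = - \frac{90139}{\frac{441}{5}} = \left(-90139\right) \frac{5}{441} = - \frac{64385}{63}$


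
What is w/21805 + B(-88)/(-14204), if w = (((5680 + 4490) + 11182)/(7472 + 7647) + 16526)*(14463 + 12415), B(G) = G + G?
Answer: 267969772029112/13153454405 ≈ 20373.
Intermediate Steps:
B(G) = 2*G
w = 6716219432588/15119 (w = ((10170 + 11182)/15119 + 16526)*26878 = (21352*(1/15119) + 16526)*26878 = (21352/15119 + 16526)*26878 = (249877946/15119)*26878 = 6716219432588/15119 ≈ 4.4422e+8)
w/21805 + B(-88)/(-14204) = (6716219432588/15119)/21805 + (2*(-88))/(-14204) = (6716219432588/15119)*(1/21805) - 176*(-1/14204) = 75463139692/3704155 + 44/3551 = 267969772029112/13153454405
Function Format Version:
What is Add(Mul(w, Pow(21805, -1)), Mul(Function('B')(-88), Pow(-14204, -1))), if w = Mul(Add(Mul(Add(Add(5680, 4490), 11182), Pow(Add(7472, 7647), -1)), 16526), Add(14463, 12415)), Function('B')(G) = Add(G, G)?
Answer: Rational(267969772029112, 13153454405) ≈ 20373.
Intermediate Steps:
Function('B')(G) = Mul(2, G)
w = Rational(6716219432588, 15119) (w = Mul(Add(Mul(Add(10170, 11182), Pow(15119, -1)), 16526), 26878) = Mul(Add(Mul(21352, Rational(1, 15119)), 16526), 26878) = Mul(Add(Rational(21352, 15119), 16526), 26878) = Mul(Rational(249877946, 15119), 26878) = Rational(6716219432588, 15119) ≈ 4.4422e+8)
Add(Mul(w, Pow(21805, -1)), Mul(Function('B')(-88), Pow(-14204, -1))) = Add(Mul(Rational(6716219432588, 15119), Pow(21805, -1)), Mul(Mul(2, -88), Pow(-14204, -1))) = Add(Mul(Rational(6716219432588, 15119), Rational(1, 21805)), Mul(-176, Rational(-1, 14204))) = Add(Rational(75463139692, 3704155), Rational(44, 3551)) = Rational(267969772029112, 13153454405)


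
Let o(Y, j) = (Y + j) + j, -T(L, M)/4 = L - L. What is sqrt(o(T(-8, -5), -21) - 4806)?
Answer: 4*I*sqrt(303) ≈ 69.628*I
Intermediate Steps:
T(L, M) = 0 (T(L, M) = -4*(L - L) = -4*0 = 0)
o(Y, j) = Y + 2*j
sqrt(o(T(-8, -5), -21) - 4806) = sqrt((0 + 2*(-21)) - 4806) = sqrt((0 - 42) - 4806) = sqrt(-42 - 4806) = sqrt(-4848) = 4*I*sqrt(303)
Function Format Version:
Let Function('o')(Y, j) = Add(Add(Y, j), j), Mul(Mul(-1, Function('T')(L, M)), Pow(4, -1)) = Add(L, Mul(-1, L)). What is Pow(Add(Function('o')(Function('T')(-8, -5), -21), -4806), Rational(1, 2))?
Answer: Mul(4, I, Pow(303, Rational(1, 2))) ≈ Mul(69.628, I)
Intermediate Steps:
Function('T')(L, M) = 0 (Function('T')(L, M) = Mul(-4, Add(L, Mul(-1, L))) = Mul(-4, 0) = 0)
Function('o')(Y, j) = Add(Y, Mul(2, j))
Pow(Add(Function('o')(Function('T')(-8, -5), -21), -4806), Rational(1, 2)) = Pow(Add(Add(0, Mul(2, -21)), -4806), Rational(1, 2)) = Pow(Add(Add(0, -42), -4806), Rational(1, 2)) = Pow(Add(-42, -4806), Rational(1, 2)) = Pow(-4848, Rational(1, 2)) = Mul(4, I, Pow(303, Rational(1, 2)))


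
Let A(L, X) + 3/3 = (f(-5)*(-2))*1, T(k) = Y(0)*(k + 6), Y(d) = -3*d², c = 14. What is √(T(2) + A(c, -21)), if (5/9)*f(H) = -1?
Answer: √65/5 ≈ 1.6125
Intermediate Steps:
T(k) = 0 (T(k) = (-3*0²)*(k + 6) = (-3*0)*(6 + k) = 0*(6 + k) = 0)
f(H) = -9/5 (f(H) = (9/5)*(-1) = -9/5)
A(L, X) = 13/5 (A(L, X) = -1 - 9/5*(-2)*1 = -1 + (18/5)*1 = -1 + 18/5 = 13/5)
√(T(2) + A(c, -21)) = √(0 + 13/5) = √(13/5) = √65/5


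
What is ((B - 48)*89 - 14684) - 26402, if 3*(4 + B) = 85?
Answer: -129577/3 ≈ -43192.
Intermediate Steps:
B = 73/3 (B = -4 + (⅓)*85 = -4 + 85/3 = 73/3 ≈ 24.333)
((B - 48)*89 - 14684) - 26402 = ((73/3 - 48)*89 - 14684) - 26402 = (-71/3*89 - 14684) - 26402 = (-6319/3 - 14684) - 26402 = -50371/3 - 26402 = -129577/3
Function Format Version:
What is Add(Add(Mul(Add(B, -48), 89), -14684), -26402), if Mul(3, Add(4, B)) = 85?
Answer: Rational(-129577, 3) ≈ -43192.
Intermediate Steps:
B = Rational(73, 3) (B = Add(-4, Mul(Rational(1, 3), 85)) = Add(-4, Rational(85, 3)) = Rational(73, 3) ≈ 24.333)
Add(Add(Mul(Add(B, -48), 89), -14684), -26402) = Add(Add(Mul(Add(Rational(73, 3), -48), 89), -14684), -26402) = Add(Add(Mul(Rational(-71, 3), 89), -14684), -26402) = Add(Add(Rational(-6319, 3), -14684), -26402) = Add(Rational(-50371, 3), -26402) = Rational(-129577, 3)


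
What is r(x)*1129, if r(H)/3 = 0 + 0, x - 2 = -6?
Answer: 0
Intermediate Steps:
x = -4 (x = 2 - 6 = -4)
r(H) = 0 (r(H) = 3*(0 + 0) = 3*0 = 0)
r(x)*1129 = 0*1129 = 0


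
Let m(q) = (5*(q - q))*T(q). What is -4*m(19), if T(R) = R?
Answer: 0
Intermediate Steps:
m(q) = 0 (m(q) = (5*(q - q))*q = (5*0)*q = 0*q = 0)
-4*m(19) = -4*0 = 0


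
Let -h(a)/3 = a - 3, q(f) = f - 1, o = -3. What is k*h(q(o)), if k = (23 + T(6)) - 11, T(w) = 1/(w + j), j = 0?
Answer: 511/2 ≈ 255.50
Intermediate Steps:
q(f) = -1 + f
T(w) = 1/w (T(w) = 1/(w + 0) = 1/w)
h(a) = 9 - 3*a (h(a) = -3*(a - 3) = -3*(-3 + a) = 9 - 3*a)
k = 73/6 (k = (23 + 1/6) - 11 = 139/6 - 11 = 73/6 ≈ 12.167)
k*h(q(o)) = 73*(9 - 3*(-1 - 3))/6 = 73*(9 - 3*(-4))/6 = 73*(9 + 12)/6 = (73/6)*21 = 511/2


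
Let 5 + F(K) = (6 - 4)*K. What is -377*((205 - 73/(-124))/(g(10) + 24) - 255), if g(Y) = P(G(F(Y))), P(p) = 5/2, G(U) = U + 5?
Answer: 5779033/62 ≈ 93210.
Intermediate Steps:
F(K) = -5 + 2*K (F(K) = -5 + (6 - 4)*K = -5 + 2*K)
G(U) = 5 + U
P(p) = 5/2 (P(p) = 5*(1/2) = 5/2)
g(Y) = 5/2
-377*((205 - 73/(-124))/(g(10) + 24) - 255) = -377*((205 - 73/(-124))/(5/2 + 24) - 255) = -377*((205 - 73*(-1/124))/(53/2) - 255) = -377*((205 + 73/124)*(2/53) - 255) = -377*((25493/124)*(2/53) - 255) = -377*(481/62 - 255) = -377*(-15329/62) = 5779033/62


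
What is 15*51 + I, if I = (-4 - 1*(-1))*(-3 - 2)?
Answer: 780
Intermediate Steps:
I = 15 (I = (-4 + 1)*(-5) = -3*(-5) = 15)
15*51 + I = 15*51 + 15 = 765 + 15 = 780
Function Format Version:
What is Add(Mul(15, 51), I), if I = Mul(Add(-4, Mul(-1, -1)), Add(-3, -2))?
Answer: 780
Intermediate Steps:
I = 15 (I = Mul(Add(-4, 1), -5) = Mul(-3, -5) = 15)
Add(Mul(15, 51), I) = Add(Mul(15, 51), 15) = Add(765, 15) = 780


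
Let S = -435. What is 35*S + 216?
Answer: -15009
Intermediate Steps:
35*S + 216 = 35*(-435) + 216 = -15225 + 216 = -15009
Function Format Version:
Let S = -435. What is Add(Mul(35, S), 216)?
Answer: -15009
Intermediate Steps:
Add(Mul(35, S), 216) = Add(Mul(35, -435), 216) = Add(-15225, 216) = -15009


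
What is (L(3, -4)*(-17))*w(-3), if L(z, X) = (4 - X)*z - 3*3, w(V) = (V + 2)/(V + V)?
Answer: -85/2 ≈ -42.500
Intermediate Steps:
w(V) = (2 + V)/(2*V) (w(V) = (2 + V)/((2*V)) = (2 + V)*(1/(2*V)) = (2 + V)/(2*V))
L(z, X) = -9 + z*(4 - X) (L(z, X) = z*(4 - X) - 9 = -9 + z*(4 - X))
(L(3, -4)*(-17))*w(-3) = ((-9 + 4*3 - 1*(-4)*3)*(-17))*((½)*(2 - 3)/(-3)) = ((-9 + 12 + 12)*(-17))*((½)*(-⅓)*(-1)) = (15*(-17))*(⅙) = -255*⅙ = -85/2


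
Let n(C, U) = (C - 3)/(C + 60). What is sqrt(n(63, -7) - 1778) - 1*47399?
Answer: -47399 + I*sqrt(2987998)/41 ≈ -47399.0 + 42.161*I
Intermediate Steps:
n(C, U) = (-3 + C)/(60 + C)
sqrt(n(63, -7) - 1778) - 1*47399 = sqrt((-3 + 63)/(60 + 63) - 1778) - 1*47399 = sqrt(60/123 - 1778) - 47399 = sqrt((1/123)*60 - 1778) - 47399 = sqrt(20/41 - 1778) - 47399 = sqrt(-72878/41) - 47399 = I*sqrt(2987998)/41 - 47399 = -47399 + I*sqrt(2987998)/41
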